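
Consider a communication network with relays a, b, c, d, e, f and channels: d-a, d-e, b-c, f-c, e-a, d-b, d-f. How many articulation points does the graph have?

Removing d increases the component count from 1 to 2, so d is a cut vertex.
By contrast removing f leaves 1 component; it is not a cut vertex. No other vertex is a cut vertex either.

1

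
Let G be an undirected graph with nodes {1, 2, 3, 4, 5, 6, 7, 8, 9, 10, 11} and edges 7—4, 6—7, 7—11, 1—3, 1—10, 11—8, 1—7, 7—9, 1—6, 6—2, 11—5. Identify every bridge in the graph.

1-10, 1-3, 11-5, 11-7, 11-8, 2-6, 4-7, 7-9

The edges on the cycle 1-6-7-1 are not bridges since each lies on that cycle.
But removing 7—9 disconnects 7 from 9; removing 7—11 disconnects 7 from 11; removing 1—3 disconnects 1 from 3; removing 11—8 disconnects 11 from 8 — these are bridges.
In total 8 edges are bridges.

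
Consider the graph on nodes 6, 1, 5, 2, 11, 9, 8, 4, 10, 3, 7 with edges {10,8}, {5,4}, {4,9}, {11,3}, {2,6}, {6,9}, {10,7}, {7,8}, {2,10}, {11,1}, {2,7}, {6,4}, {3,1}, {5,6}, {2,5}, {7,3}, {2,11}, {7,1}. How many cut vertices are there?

Removing 2 increases the component count from 1 to 2, so 2 is a cut vertex.
By contrast removing 9 leaves 1 component; it is not a cut vertex. No other vertex is a cut vertex either.

1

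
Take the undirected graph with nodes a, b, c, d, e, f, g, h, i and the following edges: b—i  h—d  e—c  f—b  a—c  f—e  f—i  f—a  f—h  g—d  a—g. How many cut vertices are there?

Removing f increases the component count from 1 to 2, so f is a cut vertex.
By contrast removing b leaves 1 component; it is not a cut vertex. No other vertex is a cut vertex either.

1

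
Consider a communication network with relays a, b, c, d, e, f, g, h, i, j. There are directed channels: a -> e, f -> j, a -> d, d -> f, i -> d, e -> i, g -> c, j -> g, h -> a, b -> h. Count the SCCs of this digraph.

10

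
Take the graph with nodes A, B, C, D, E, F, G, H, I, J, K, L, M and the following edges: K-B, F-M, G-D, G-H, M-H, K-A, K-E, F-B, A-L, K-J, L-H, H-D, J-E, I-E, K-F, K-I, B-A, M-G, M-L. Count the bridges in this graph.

The edges on the cycle M-G-D-H-M are not bridges since each lies on that cycle.
Every edge lies on some cycle, so there are no bridges.

0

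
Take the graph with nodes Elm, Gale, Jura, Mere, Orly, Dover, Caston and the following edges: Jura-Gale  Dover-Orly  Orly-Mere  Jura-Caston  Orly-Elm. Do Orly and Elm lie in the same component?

From Orly we can reach Elm, Mere, Orly, Dover, which includes Elm.

Yes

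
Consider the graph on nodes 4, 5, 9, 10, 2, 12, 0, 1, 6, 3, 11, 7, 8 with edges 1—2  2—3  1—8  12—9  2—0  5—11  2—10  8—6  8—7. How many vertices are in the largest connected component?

4 is isolated — a component by itself.
Starting from 9 we can reach 9, 12. That is one component of size 2.
Starting from 5 we can reach 5, 11. That is one component of size 2.
Starting from 0 we can reach 0, 1, 2, 3, 6, 7, 8, 10. That is one component of size 8.
The largest has 8 vertices.

8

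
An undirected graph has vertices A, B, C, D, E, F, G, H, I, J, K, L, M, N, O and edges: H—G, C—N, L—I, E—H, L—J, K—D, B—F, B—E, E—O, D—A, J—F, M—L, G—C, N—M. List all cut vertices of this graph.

D, E, L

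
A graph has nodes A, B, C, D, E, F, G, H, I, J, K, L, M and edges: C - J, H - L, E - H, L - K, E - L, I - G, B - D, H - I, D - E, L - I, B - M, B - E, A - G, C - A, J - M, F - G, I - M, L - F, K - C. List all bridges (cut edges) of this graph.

The edges on the cycle E-H-I-L-E are not bridges since each lies on that cycle.
Every edge lies on some cycle, so there are no bridges.

none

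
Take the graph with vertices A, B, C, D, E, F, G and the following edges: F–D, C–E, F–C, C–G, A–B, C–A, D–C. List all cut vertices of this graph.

Removing A increases the component count from 1 to 2, so A is a cut vertex.
Removing C increases the component count from 1 to 4, so C is a cut vertex.
By contrast removing B leaves 1 component; it is not a cut vertex. No other vertex is a cut vertex either.

A, C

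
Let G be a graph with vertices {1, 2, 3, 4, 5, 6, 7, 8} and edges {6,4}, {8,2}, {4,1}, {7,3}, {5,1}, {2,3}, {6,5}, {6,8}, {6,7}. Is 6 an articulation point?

Yes

Deleting 6 raises the number of components from 1 to 2, so 6 is a cut vertex.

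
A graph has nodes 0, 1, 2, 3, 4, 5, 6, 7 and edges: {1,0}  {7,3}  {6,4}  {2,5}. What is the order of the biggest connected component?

2

Starting from 2 we can reach 2, 5. That is one component of size 2.
Starting from 4 we can reach 4, 6. That is one component of size 2.
Starting from 3 we can reach 3, 7. That is one component of size 2.
Starting from 0 we can reach 0, 1. That is one component of size 2.
The largest has 2 vertices.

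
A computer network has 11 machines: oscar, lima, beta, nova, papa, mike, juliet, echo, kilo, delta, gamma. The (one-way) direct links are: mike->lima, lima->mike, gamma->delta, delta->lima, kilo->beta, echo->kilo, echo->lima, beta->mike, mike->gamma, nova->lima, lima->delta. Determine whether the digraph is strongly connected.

There is no directed path from lima to nova, so the graph is not strongly connected.

No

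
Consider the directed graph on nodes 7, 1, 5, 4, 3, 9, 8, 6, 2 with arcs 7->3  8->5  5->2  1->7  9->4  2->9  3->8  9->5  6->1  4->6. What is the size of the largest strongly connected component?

9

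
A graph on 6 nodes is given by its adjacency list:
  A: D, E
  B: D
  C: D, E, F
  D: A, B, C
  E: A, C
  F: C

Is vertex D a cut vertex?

Yes

Deleting D raises the number of components from 1 to 2, so D is a cut vertex.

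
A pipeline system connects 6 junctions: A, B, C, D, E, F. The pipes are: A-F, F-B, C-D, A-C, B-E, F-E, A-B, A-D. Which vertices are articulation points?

A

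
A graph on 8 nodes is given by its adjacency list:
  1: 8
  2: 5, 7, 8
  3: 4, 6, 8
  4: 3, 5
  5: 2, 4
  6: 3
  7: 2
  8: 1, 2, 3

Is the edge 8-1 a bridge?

Removing 8-1 leaves no path between 8 and 1: the component count goes from 1 to 2. So it is a bridge.

Yes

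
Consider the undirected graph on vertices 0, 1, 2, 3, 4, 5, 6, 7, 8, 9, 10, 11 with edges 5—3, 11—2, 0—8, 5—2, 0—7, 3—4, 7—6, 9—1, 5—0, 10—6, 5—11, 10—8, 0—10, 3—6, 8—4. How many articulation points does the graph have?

Removing 5 increases the component count from 2 to 3, so 5 is a cut vertex.
By contrast removing 1 leaves 2 components; it is not a cut vertex. No other vertex is a cut vertex either.

1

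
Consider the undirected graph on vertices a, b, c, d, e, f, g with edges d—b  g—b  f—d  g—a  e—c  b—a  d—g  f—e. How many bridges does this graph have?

3

The edges on the cycle g-b-a-g are not bridges since each lies on that cycle.
But removing e—c disconnects e from c; removing f—d disconnects f from d; removing e—f disconnects e from f — these are bridges.
That makes 3 bridges.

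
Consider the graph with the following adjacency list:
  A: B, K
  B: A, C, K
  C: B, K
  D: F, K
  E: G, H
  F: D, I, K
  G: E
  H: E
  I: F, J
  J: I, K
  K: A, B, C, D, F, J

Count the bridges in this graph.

2

The edges on the cycle K-A-B-K are not bridges since each lies on that cycle.
But removing H-E disconnects H from E; removing E-G disconnects E from G — these are bridges.
That makes 2 bridges.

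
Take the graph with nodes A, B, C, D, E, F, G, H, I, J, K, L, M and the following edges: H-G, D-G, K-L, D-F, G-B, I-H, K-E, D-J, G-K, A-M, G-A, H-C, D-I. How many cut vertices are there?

Removing A increases the component count from 1 to 2, so A is a cut vertex.
Removing D increases the component count from 1 to 3, so D is a cut vertex.
Removing G increases the component count from 1 to 4, so G is a cut vertex.
Likewise H, K are cut vertices.
By contrast removing E leaves 1 component; it is not a cut vertex. No other vertex is a cut vertex either.

5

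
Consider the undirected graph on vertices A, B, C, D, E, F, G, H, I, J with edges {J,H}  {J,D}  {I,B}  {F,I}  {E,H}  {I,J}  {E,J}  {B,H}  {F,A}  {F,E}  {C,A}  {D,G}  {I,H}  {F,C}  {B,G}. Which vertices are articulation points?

F

Removing F increases the component count from 1 to 2, so F is a cut vertex.
By contrast removing J leaves 1 component; it is not a cut vertex. No other vertex is a cut vertex either.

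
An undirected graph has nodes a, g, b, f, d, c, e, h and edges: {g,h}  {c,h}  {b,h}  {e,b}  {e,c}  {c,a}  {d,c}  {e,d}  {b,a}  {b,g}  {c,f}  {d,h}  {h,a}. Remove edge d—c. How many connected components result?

1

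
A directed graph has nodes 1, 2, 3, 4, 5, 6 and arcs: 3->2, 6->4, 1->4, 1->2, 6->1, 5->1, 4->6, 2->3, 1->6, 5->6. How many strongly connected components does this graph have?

{1, 4, 6} are all mutually reachable — one SCC of size 3.
{2, 3} are all mutually reachable — one SCC of size 2.
{5} is an SCC by itself.
That gives 3 strongly connected components.

3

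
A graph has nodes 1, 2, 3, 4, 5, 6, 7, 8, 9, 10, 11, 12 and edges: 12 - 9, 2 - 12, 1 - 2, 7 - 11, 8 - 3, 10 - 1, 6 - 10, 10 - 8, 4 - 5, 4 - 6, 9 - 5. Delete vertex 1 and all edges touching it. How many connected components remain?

2

With 1 gone, the remaining components are: {7, 11}; {2, 3, 4, 5, 6, 8, 9, 10, 12}.
That is 2 components.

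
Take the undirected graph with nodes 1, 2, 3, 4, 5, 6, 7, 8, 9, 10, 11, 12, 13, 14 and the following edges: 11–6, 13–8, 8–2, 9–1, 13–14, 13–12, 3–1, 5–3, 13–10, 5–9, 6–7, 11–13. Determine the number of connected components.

3

4 is isolated — a component by itself.
Starting from 1 we can reach 1, 3, 5, 9. That is one component of size 4.
Starting from 2 we can reach 2, 6, 7, 8, 10, 11, 12, 13, 14. That is one component of size 9.
Total: 3 components.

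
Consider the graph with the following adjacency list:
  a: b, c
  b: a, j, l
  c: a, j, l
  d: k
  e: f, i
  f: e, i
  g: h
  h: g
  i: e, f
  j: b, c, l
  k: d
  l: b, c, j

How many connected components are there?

4

Starting from g we can reach g, h. That is one component of size 2.
Starting from d we can reach d, k. That is one component of size 2.
Starting from e we can reach e, f, i. That is one component of size 3.
Starting from a we can reach a, b, c, j, l. That is one component of size 5.
Total: 4 components.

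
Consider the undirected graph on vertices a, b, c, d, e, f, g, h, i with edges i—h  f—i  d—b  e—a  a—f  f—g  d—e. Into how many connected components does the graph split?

2

c is isolated — a component by itself.
Starting from a we can reach a, b, d, e, f, g, h, i. That is one component of size 8.
Total: 2 components.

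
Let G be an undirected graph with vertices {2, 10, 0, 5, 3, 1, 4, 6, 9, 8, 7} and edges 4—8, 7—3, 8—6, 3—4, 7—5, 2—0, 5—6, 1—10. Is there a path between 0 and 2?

Yes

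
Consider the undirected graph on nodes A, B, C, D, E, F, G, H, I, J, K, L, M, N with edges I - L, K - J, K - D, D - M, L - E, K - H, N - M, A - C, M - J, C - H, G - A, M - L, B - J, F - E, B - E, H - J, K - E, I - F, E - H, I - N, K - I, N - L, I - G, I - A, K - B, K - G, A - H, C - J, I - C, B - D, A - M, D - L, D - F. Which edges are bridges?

The edges on the cycle K-B-D-K are not bridges since each lies on that cycle.
Every edge lies on some cycle, so there are no bridges.

none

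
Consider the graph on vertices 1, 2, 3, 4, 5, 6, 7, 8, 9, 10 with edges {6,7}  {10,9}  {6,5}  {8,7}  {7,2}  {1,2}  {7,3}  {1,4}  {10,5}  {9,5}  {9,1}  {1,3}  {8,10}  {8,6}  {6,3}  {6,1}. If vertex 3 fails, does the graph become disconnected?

No

Deleting 3 leaves 1 component (was 1) (its neighbors 1, 6, 7 remain connected to each other), so 3 is not a cut vertex.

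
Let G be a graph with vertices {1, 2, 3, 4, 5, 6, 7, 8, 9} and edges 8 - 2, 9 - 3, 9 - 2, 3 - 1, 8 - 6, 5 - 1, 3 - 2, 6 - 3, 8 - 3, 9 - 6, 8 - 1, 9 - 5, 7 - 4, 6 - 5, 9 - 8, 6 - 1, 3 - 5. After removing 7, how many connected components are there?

2

With 7 gone, the remaining components are: {4}; {1, 2, 3, 5, 6, 8, 9}.
That is 2 components.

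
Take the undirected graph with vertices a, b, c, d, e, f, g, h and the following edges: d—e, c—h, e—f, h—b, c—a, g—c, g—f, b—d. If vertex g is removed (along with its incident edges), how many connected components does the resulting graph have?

With g gone, the remaining components are: {a, b, c, d, e, f, h}.
That is 1 component.

1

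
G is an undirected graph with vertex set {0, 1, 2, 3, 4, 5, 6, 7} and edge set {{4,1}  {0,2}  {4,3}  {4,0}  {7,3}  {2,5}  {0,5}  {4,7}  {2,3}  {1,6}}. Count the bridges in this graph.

2

The edges on the cycle 4-0-2-3-4 are not bridges since each lies on that cycle.
But removing 6—1 disconnects 6 from 1; removing 4—1 disconnects 4 from 1 — these are bridges.
That makes 2 bridges.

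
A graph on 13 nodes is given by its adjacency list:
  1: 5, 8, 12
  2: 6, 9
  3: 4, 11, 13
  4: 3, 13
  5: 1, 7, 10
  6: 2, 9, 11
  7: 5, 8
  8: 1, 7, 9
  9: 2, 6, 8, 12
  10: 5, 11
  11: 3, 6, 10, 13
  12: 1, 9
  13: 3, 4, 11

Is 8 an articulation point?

Deleting 8 leaves 1 component (was 1) (its neighbors 1, 7, 9 remain connected to each other), so 8 is not a cut vertex.

No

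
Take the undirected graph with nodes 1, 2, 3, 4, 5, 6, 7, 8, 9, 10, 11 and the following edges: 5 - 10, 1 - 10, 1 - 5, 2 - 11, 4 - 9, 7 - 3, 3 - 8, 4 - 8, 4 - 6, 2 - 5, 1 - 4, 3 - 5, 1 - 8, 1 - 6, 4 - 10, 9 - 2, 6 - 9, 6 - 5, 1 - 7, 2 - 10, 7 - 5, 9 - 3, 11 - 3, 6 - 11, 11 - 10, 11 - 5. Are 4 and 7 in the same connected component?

Yes

From 4 we can reach 1, 2, 3, 4, 5, 6, 7, 8, 9, 10, 11, which includes 7.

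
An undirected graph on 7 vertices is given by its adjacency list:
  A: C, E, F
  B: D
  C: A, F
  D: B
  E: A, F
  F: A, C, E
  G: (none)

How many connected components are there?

3

G is isolated — a component by itself.
Starting from B we can reach B, D. That is one component of size 2.
Starting from A we can reach A, C, E, F. That is one component of size 4.
Total: 3 components.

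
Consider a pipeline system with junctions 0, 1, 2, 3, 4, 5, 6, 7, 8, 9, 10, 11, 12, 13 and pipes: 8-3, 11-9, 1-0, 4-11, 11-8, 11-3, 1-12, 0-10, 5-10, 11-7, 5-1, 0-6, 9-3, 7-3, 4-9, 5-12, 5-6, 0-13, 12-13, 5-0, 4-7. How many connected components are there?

2 is isolated — a component by itself.
Starting from 3 we can reach 3, 4, 7, 8, 9, 11. That is one component of size 6.
Starting from 0 we can reach 0, 1, 5, 6, 10, 12, 13. That is one component of size 7.
Total: 3 components.

3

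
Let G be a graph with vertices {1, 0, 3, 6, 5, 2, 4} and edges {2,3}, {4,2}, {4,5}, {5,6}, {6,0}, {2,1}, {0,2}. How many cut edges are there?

2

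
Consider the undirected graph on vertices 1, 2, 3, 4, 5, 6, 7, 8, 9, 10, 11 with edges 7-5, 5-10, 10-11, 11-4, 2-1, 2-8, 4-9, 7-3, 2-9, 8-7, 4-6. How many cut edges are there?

3

The edges on the cycle 2-8-7-5-10-11-4-9-2 are not bridges since each lies on that cycle.
But removing 3-7 disconnects 3 from 7; removing 6-4 disconnects 6 from 4; removing 2-1 disconnects 2 from 1 — these are bridges.
That makes 3 bridges.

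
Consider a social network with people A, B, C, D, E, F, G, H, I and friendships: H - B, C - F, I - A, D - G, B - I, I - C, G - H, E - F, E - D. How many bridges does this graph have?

1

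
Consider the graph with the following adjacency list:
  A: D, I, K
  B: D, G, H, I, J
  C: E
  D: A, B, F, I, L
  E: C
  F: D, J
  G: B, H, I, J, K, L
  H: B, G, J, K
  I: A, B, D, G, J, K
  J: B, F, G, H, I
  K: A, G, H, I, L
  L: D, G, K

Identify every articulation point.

Removing E, for instance, still leaves 2 components. No single vertex removal increases the component count — the graph has no articulation points.

none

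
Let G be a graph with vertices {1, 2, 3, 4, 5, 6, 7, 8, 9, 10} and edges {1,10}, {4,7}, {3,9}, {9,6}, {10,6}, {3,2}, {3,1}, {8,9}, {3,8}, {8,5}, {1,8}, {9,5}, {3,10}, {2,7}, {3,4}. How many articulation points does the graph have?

1

Removing 3 increases the component count from 1 to 2, so 3 is a cut vertex.
By contrast removing 1 leaves 1 component; it is not a cut vertex. No other vertex is a cut vertex either.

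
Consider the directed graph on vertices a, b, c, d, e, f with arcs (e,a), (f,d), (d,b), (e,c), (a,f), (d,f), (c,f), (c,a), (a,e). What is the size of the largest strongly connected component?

3

{a, c, e} are all mutually reachable — one SCC of size 3.
{d, f} are all mutually reachable — one SCC of size 2.
{b} is an SCC by itself.
The largest has 3 vertices.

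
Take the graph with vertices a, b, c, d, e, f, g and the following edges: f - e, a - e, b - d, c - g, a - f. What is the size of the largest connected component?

3

Starting from c we can reach c, g. That is one component of size 2.
Starting from b we can reach b, d. That is one component of size 2.
Starting from a we can reach a, e, f. That is one component of size 3.
The largest has 3 vertices.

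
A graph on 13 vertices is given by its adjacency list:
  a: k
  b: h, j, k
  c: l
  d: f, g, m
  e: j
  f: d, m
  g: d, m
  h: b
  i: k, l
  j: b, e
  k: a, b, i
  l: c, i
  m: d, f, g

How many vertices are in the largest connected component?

9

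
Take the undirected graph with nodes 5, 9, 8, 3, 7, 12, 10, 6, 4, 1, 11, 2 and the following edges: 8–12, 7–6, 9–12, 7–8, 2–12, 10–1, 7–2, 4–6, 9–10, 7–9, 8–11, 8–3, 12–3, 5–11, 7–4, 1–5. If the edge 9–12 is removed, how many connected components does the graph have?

9 and 12 are still connected via 9-7-2-12, so the component count stays at 1.

1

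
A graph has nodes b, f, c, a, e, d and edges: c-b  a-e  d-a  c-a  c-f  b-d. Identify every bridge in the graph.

a-e, c-f

The edges on the cycle c-b-d-a-c are not bridges since each lies on that cycle.
But removing a-e disconnects a from e; removing c-f disconnects c from f — these are bridges.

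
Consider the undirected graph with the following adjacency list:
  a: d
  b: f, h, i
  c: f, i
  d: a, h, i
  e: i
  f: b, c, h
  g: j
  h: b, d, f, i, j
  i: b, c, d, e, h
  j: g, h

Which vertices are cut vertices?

d, h, i, j

Removing d increases the component count from 1 to 2, so d is a cut vertex.
Removing h increases the component count from 1 to 2, so h is a cut vertex.
Removing i increases the component count from 1 to 2, so i is a cut vertex.
Likewise j is a cut vertex.
By contrast removing f leaves 1 component; it is not a cut vertex. No other vertex is a cut vertex either.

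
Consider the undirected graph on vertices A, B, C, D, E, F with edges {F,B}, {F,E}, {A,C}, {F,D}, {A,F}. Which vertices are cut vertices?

A, F

Removing A increases the component count from 1 to 2, so A is a cut vertex.
Removing F increases the component count from 1 to 4, so F is a cut vertex.
By contrast removing E leaves 1 component; it is not a cut vertex. No other vertex is a cut vertex either.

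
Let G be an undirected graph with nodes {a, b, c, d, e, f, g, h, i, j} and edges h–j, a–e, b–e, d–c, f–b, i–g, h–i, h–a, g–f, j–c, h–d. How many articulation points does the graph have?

1

Removing h increases the component count from 1 to 2, so h is a cut vertex.
By contrast removing c leaves 1 component; it is not a cut vertex. No other vertex is a cut vertex either.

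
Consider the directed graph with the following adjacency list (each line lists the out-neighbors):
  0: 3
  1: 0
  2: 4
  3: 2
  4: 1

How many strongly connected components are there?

1

{0, 1, 2, 3, 4} are all mutually reachable — one SCC of size 5.
That gives 1 strongly connected component.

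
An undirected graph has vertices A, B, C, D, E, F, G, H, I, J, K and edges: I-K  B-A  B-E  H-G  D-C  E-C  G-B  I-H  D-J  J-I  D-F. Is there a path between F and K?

Yes

From F we can reach A, B, C, D, E, F, G, H, I, J, K, which includes K.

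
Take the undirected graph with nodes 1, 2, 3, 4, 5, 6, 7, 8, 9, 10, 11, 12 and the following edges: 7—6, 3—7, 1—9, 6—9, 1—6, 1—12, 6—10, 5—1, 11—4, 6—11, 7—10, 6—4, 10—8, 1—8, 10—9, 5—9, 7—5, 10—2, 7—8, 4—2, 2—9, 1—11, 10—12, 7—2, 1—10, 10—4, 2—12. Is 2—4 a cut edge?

After removing 2—4, the path 2-10-4 still connects them, so the edge is not a bridge.

No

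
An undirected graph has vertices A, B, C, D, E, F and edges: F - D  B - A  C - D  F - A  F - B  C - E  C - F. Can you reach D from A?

Yes

From A we can reach A, B, C, D, E, F, which includes D.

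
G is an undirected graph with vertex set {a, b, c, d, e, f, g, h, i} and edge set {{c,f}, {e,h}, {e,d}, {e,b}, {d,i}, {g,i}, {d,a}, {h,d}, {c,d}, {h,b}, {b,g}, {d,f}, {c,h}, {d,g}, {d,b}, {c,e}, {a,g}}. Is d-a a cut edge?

After removing d-a, the path d-g-a still connects them, so the edge is not a bridge.

No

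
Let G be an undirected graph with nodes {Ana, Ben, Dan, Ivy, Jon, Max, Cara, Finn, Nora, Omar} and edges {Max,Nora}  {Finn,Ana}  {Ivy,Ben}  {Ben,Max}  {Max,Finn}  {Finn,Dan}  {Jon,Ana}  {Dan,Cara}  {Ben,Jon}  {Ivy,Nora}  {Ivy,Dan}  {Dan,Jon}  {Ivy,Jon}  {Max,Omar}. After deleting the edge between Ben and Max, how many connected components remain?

1

Ben and Max are still connected via Ben-Ivy-Nora-Max, so the component count stays at 1.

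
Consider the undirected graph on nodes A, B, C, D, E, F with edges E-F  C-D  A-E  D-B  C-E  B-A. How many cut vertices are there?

1

Removing E increases the component count from 1 to 2, so E is a cut vertex.
By contrast removing D leaves 1 component; it is not a cut vertex. No other vertex is a cut vertex either.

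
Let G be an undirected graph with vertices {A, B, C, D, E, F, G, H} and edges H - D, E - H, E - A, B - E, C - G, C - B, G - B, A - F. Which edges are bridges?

The edges on the cycle C-G-B-C are not bridges since each lies on that cycle.
But removing E - A disconnects E from A; removing B - E disconnects B from E; removing A - F disconnects A from F; removing H - D disconnects H from D — these are bridges.
In total 5 edges are bridges.

A-E, A-F, B-E, D-H, E-H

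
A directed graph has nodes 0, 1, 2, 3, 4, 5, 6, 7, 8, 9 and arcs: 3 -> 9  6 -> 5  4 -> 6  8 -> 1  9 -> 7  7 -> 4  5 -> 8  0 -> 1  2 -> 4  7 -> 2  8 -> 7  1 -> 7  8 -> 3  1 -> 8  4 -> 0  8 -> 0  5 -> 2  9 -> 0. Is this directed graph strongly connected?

Yes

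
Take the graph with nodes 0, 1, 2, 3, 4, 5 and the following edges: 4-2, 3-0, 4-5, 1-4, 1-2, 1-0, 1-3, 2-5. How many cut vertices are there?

1

Removing 1 increases the component count from 1 to 2, so 1 is a cut vertex.
By contrast removing 0 leaves 1 component; it is not a cut vertex. No other vertex is a cut vertex either.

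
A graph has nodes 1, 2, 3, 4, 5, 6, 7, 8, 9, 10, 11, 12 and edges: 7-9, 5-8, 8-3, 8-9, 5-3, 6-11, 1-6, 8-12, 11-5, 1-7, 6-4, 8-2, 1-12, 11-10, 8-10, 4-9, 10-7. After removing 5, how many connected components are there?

1

With 5 gone, the remaining components are: {1, 2, 3, 4, 6, 7, 8, 9, 10, 11, 12}.
That is 1 component.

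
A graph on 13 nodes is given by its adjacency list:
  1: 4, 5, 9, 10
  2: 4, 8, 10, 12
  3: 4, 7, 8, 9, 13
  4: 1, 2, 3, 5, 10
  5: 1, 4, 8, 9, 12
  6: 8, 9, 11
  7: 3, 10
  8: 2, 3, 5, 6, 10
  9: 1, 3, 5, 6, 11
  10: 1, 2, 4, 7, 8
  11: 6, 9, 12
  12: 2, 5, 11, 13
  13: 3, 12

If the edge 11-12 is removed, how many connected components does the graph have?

1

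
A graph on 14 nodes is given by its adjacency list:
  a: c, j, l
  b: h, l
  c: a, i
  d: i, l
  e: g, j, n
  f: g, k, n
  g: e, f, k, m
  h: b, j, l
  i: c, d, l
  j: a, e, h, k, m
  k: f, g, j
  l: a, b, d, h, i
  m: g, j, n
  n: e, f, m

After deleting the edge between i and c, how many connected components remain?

i and c are still connected via i-l-a-c, so the component count stays at 1.

1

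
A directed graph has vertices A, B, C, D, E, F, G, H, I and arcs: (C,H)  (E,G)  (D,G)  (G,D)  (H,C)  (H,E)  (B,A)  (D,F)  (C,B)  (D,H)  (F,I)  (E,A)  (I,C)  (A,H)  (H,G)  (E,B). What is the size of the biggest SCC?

{A, B, C, D, E, F, G, H, I} are all mutually reachable — one SCC of size 9.
The largest has 9 vertices.

9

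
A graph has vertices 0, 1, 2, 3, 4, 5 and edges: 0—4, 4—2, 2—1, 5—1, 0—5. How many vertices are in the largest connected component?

5

3 is isolated — a component by itself.
Starting from 0 we can reach 0, 1, 2, 4, 5. That is one component of size 5.
The largest has 5 vertices.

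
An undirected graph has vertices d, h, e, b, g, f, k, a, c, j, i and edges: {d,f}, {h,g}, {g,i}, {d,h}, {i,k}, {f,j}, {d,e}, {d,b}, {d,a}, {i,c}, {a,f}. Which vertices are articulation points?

d, f, g, h, i

Removing d increases the component count from 1 to 4, so d is a cut vertex.
Removing f increases the component count from 1 to 2, so f is a cut vertex.
Removing g increases the component count from 1 to 2, so g is a cut vertex.
Likewise h, i are cut vertices.
By contrast removing j leaves 1 component; it is not a cut vertex. No other vertex is a cut vertex either.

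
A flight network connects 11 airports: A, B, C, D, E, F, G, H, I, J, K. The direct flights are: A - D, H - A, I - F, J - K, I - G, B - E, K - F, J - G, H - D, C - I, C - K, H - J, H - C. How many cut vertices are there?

Removing H increases the component count from 2 to 3, so H is a cut vertex.
By contrast removing D leaves 2 components; it is not a cut vertex. No other vertex is a cut vertex either.

1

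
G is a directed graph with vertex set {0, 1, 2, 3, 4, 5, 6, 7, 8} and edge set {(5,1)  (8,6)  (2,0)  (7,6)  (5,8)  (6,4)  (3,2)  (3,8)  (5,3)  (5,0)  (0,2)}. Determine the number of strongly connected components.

{0, 2} are all mutually reachable — one SCC of size 2.
{3} is an SCC by itself.
{5} is an SCC by itself.
{1} is an SCC by itself.
{8} is an SCC by itself.
(and 3 more singleton SCCs)
That gives 8 strongly connected components.

8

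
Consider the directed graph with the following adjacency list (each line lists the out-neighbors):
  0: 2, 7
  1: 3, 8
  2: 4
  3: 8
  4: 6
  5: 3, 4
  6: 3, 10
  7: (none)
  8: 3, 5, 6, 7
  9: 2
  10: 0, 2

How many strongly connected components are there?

4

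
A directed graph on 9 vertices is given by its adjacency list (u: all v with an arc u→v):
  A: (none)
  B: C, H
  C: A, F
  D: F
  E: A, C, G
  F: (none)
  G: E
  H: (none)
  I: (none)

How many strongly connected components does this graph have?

8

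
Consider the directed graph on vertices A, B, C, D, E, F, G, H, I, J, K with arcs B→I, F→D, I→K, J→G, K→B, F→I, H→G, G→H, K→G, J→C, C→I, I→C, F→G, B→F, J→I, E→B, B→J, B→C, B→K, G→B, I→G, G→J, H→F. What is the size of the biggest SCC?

8

{B, C, F, G, H, I, J, K} are all mutually reachable — one SCC of size 8.
{A} is an SCC by itself.
{D} is an SCC by itself.
{E} is an SCC by itself.
The largest has 8 vertices.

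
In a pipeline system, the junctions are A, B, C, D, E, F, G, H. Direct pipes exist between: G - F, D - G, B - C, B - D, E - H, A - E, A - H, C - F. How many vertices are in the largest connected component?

Starting from A we can reach A, E, H. That is one component of size 3.
Starting from B we can reach B, C, D, F, G. That is one component of size 5.
The largest has 5 vertices.

5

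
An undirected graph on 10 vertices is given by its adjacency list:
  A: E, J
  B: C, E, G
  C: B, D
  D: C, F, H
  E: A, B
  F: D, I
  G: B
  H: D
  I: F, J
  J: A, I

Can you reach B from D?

From D we can reach A, B, C, D, E, F, G, H, I, J, which includes B.

Yes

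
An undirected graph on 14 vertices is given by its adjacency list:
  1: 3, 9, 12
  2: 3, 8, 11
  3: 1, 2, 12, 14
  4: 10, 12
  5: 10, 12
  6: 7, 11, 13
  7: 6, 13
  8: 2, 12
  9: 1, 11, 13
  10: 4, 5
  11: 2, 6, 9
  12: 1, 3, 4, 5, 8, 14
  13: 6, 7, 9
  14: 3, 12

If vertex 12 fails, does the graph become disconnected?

Yes

Deleting 12 raises the number of components from 1 to 2, so 12 is a cut vertex.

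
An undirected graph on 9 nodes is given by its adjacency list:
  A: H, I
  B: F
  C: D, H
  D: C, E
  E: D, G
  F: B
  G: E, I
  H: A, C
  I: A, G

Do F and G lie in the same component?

No

The component containing F is {B, F}, and G is not in it.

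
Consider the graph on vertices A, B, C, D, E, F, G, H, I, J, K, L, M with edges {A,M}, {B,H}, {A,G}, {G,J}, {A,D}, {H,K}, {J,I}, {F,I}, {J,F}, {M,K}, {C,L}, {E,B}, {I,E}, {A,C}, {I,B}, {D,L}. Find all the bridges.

The edges on the cycle J-F-I-J are not bridges since each lies on that cycle.
Every edge lies on some cycle, so there are no bridges.

none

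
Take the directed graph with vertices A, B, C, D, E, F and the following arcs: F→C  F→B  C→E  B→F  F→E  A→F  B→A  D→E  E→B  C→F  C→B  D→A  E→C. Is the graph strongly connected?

No

There is no directed path from E to D, so the graph is not strongly connected.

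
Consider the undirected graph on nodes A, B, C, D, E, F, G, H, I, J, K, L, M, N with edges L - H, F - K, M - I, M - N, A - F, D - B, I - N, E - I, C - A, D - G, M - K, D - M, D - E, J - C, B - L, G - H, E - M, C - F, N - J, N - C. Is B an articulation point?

Deleting B leaves 1 component (was 1) (its neighbors D, L remain connected to each other), so B is not a cut vertex.

No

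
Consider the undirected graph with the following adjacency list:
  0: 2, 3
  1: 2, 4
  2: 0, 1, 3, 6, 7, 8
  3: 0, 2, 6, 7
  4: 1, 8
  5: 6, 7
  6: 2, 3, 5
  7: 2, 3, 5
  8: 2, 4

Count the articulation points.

1

Removing 2 increases the component count from 1 to 2, so 2 is a cut vertex.
By contrast removing 4 leaves 1 component; it is not a cut vertex. No other vertex is a cut vertex either.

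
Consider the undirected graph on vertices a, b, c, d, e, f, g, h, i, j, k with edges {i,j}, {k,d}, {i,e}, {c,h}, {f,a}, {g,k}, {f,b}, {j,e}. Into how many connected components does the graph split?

4

Starting from c we can reach c, h. That is one component of size 2.
Starting from a we can reach a, b, f. That is one component of size 3.
Starting from e we can reach e, i, j. That is one component of size 3.
Starting from d we can reach d, g, k. That is one component of size 3.
Total: 4 components.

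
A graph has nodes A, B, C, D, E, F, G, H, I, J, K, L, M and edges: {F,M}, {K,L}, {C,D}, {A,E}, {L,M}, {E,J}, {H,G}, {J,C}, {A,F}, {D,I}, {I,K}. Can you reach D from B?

No

The component containing B is {B}, and D is not in it.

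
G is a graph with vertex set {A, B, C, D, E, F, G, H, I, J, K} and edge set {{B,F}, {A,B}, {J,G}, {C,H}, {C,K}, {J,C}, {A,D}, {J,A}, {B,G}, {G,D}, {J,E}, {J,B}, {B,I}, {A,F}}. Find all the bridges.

The edges on the cycle J-A-B-G-J are not bridges since each lies on that cycle.
But removing K—C disconnects K from C; removing E—J disconnects E from J; removing C—J disconnects C from J; removing H—C disconnects H from C — these are bridges.
In total 5 edges are bridges.

B-I, C-H, C-J, C-K, E-J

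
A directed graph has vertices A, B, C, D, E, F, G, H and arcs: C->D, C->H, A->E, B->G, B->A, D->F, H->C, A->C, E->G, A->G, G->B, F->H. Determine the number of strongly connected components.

2

{C, D, F, H} are all mutually reachable — one SCC of size 4.
{A, B, E, G} are all mutually reachable — one SCC of size 4.
That gives 2 strongly connected components.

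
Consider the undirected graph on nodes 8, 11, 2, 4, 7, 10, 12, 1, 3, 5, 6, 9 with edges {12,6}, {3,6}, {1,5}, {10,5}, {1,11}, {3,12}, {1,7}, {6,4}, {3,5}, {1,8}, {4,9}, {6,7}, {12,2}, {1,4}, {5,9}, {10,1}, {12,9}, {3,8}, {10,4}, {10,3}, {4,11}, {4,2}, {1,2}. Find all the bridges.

The edges on the cycle 1-4-11-1 are not bridges since each lies on that cycle.
Every edge lies on some cycle, so there are no bridges.

none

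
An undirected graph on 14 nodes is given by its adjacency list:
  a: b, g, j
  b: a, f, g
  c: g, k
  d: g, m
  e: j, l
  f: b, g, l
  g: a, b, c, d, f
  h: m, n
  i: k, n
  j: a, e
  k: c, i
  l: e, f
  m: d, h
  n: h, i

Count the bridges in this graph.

The edges on the cycle g-c-k-i-n-h-m-d-g are not bridges since each lies on that cycle.
Every edge lies on some cycle, so there are no bridges.

0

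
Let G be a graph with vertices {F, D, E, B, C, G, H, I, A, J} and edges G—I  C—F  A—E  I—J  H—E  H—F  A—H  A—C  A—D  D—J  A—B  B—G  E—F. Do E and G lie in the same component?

Yes

From E we can reach A, B, C, D, E, F, G, H, I, J, which includes G.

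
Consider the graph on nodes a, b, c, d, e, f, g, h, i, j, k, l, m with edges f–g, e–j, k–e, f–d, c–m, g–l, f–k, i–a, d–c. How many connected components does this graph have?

4

b is isolated — a component by itself.
h is isolated — a component by itself.
Starting from a we can reach a, i. That is one component of size 2.
Starting from c we can reach c, d, e, f, g, j, k, l, m. That is one component of size 9.
Total: 4 components.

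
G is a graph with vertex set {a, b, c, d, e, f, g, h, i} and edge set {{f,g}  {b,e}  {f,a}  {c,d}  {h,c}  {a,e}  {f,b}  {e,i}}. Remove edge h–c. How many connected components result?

3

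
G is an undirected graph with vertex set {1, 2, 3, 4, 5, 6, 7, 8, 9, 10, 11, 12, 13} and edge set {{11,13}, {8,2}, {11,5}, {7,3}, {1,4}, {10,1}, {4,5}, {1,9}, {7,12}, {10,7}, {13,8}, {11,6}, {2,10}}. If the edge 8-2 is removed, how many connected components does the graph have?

8 and 2 are still connected via 8-13-11-5-4-1-10-2, so the component count stays at 1.

1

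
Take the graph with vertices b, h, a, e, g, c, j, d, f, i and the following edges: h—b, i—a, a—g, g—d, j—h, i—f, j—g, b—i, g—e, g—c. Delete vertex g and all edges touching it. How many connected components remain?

4

With g gone, the remaining components are: {c}; {d}; {e}; {a, b, f, h, i, j}.
That is 4 components.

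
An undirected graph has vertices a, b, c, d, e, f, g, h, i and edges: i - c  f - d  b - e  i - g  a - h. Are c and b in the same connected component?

The component containing c is {c, g, i}, and b is not in it.

No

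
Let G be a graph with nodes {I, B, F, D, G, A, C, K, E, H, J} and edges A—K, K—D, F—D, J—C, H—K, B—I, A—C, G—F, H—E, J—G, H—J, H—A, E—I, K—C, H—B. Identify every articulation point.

Removing H increases the component count from 1 to 2, so H is a cut vertex.
By contrast removing I leaves 1 component; it is not a cut vertex. No other vertex is a cut vertex either.

H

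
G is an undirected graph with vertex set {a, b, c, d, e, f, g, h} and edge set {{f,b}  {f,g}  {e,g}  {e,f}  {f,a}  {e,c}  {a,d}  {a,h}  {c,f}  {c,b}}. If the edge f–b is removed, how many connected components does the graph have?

1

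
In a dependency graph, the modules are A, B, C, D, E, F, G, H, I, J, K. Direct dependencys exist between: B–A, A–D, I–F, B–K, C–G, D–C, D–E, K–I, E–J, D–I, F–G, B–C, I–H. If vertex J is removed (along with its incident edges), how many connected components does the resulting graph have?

1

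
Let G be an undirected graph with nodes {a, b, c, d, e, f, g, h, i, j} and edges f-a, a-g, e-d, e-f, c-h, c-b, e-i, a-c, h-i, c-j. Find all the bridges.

The edges on the cycle e-f-a-c-h-i-e are not bridges since each lies on that cycle.
But removing j-c disconnects j from c; removing a-g disconnects a from g; removing c-b disconnects c from b; removing e-d disconnects e from d — these are bridges.

a-g, b-c, c-j, d-e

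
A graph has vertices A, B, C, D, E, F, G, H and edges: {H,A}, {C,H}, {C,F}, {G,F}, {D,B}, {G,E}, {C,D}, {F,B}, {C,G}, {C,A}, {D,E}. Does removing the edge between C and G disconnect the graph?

No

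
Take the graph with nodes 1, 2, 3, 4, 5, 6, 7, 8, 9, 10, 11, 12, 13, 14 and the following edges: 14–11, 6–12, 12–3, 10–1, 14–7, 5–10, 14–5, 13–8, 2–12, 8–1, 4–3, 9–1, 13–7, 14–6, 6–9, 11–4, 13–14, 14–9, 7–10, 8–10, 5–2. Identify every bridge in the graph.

none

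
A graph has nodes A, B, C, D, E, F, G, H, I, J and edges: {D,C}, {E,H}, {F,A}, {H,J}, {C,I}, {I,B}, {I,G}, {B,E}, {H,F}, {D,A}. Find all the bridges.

The edges on the cycle D-C-I-B-E-H-F-A-D are not bridges since each lies on that cycle.
But removing J-H disconnects J from H; removing G-I disconnects G from I — these are bridges.

G-I, H-J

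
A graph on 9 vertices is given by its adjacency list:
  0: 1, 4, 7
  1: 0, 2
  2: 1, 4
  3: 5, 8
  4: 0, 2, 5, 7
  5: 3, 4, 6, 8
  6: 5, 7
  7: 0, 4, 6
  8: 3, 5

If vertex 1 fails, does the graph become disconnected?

No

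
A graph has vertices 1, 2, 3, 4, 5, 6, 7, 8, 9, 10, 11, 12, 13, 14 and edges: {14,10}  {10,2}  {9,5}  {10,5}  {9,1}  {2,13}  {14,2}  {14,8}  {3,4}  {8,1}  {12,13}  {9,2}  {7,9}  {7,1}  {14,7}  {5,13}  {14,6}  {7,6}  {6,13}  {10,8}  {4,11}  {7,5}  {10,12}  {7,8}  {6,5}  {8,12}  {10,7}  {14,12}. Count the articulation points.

Removing 4 increases the component count from 2 to 3, so 4 is a cut vertex.
By contrast removing 10 leaves 2 components; it is not a cut vertex. No other vertex is a cut vertex either.

1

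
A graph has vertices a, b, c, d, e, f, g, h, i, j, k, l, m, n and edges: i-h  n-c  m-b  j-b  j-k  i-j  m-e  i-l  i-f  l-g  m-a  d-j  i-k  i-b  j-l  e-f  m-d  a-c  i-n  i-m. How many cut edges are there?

The edges on the cycle i-m-e-f-i are not bridges since each lies on that cycle.
But removing i-h disconnects i from h; removing l-g disconnects l from g — these are bridges.
That makes 2 bridges.

2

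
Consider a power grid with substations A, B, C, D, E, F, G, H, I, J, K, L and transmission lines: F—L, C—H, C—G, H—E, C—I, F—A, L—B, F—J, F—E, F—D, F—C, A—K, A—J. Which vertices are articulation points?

A, C, F, L

Removing A increases the component count from 1 to 2, so A is a cut vertex.
Removing C increases the component count from 1 to 3, so C is a cut vertex.
Removing F increases the component count from 1 to 4, so F is a cut vertex.
Likewise L is a cut vertex.
By contrast removing E leaves 1 component; it is not a cut vertex. No other vertex is a cut vertex either.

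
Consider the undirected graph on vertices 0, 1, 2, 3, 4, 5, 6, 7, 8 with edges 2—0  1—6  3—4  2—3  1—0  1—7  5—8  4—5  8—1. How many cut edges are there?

2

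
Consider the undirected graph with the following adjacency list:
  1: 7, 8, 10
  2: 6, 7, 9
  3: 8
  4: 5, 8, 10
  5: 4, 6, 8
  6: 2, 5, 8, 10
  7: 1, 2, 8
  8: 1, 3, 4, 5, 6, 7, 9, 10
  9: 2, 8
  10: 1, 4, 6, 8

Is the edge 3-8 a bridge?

Yes

Removing 3-8 leaves no path between 3 and 8: the component count goes from 1 to 2. So it is a bridge.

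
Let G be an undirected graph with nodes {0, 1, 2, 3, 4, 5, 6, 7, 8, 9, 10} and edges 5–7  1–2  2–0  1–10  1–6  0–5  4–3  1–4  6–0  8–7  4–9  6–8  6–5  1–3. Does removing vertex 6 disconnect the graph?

Deleting 6 leaves 1 component (was 1) (its neighbors 0, 1, 5, 8 remain connected to each other), so 6 is not a cut vertex.

No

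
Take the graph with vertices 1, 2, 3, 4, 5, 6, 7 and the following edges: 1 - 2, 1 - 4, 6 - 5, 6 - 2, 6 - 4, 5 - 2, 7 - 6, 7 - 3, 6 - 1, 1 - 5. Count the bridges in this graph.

The edges on the cycle 6-1-2-6 are not bridges since each lies on that cycle.
But removing 6 - 7 disconnects 6 from 7; removing 3 - 7 disconnects 3 from 7 — these are bridges.
That makes 2 bridges.

2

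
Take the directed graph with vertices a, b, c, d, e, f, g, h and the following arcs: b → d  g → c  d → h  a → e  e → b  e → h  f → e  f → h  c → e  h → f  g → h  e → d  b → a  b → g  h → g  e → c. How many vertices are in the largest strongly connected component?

{a, b, c, d, e, f, g, h} are all mutually reachable — one SCC of size 8.
The largest has 8 vertices.

8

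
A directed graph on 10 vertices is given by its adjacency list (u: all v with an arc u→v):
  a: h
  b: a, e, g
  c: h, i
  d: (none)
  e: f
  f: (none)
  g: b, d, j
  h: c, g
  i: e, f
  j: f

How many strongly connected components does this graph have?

6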